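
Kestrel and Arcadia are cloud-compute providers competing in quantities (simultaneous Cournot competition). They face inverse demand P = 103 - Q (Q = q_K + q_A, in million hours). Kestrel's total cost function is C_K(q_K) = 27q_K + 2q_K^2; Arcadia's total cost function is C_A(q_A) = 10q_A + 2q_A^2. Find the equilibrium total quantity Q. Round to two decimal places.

Kestrel's profit: π_K = (103 - Q)q_K - (27q_K + 2q_K²). Setting ∂π_K/∂q_K = 0: 76 - 6q_K - (q_A) = 0.
Arcadia's first-order condition: 93 - 6q_A - (q_K) = 0.
So q_K = (76 - q_A)/6 and q_A = (93 - q_K)/6.
Solving the pair: q_K = 363/35, q_A = 482/35.
Total output Q = 363/35 + 482/35 = 169/7.

24.14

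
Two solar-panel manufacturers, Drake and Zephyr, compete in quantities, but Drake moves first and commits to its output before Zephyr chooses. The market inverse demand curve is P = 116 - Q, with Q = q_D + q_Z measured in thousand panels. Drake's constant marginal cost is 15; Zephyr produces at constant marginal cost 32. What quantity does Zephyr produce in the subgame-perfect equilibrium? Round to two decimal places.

12.50

The follower Zephyr best-responds to any q_D: π_Z = (116 - Q)q_Z - 32q_Z.
∂π_Z/∂q_Z = 84 - q_D - 2q_Z = 0 gives the reaction function q_Z = (84 - q_D)/2.
Drake substitutes q_Z(q_D) into its own profit: π_D = q_D(116 - q_D - (84 - q_D)/2) - 15q_D = (74 - (1/2)q_D)q_D - 15q_D.
The leader's first-order condition 59 - q_D = 0 yields q_D = 59.
Then q_Z = (84 - 59)/2 = 25/2.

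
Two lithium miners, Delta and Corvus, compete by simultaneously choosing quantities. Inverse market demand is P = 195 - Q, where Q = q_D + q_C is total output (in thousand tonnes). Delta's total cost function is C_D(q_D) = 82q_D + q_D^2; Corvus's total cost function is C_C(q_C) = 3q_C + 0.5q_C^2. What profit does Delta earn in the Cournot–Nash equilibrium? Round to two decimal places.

Delta's profit: π_D = (195 - Q)q_D - (82q_D + q_D²). Setting ∂π_D/∂q_D = 0: 113 - 4q_D - (q_C) = 0.
Corvus's profit: π_C = (195 - Q)q_C - (3q_C + (1/2)q_C²). Setting ∂π_C/∂q_C = 0: 192 - 3q_C - (q_D) = 0.
So q_D = (113 - q_C)/4 and q_C = (192 - q_D)/3.
Solving the pair: q_D = 147/11, q_C = 655/11.
Price P = 195 - 802/11 = 1343/11.
Delta's profit: (1343/11)·(147/11) - 82·(147/11) - (147/11)² = 357.1736.

357.17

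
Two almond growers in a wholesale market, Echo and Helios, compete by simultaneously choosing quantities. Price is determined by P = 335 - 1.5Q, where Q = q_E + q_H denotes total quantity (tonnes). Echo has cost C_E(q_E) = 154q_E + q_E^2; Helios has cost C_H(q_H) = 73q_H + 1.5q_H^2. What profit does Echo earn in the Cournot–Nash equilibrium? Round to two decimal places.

1559.12

Echo's profit: π_E = (335 - 1.5Q)q_E - (154q_E + q_E²). Setting ∂π_E/∂q_E = 0: 181 - 5q_E - (3/2)(q_H) = 0.
Helios's profit: π_H = (335 - 1.5Q)q_H - (73q_H + (3/2)q_H²). Setting ∂π_H/∂q_H = 0: 262 - 6q_H - (3/2)(q_E) = 0.
Best responses: q_E = (181 - (3/2)q_H)/5, q_H = (262 - (3/2)q_E)/6.
Solving the pair: q_E = 924/37, q_H = 37.4234.
Price P = 335 - (3/2)·62.3964 = 241.4054.
Echo's profit: 241.4054·(924/37) - 154·(924/37) - (924/37)² = 1559.1234.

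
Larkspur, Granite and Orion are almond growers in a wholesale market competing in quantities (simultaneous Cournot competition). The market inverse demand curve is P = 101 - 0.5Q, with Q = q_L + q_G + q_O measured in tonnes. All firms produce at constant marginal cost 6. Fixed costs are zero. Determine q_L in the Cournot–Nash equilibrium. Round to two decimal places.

47.50

Each firm earns π_i = (101 - 0.5Q)q_i - 6q_i.
Setting ∂π_i/∂q_i = 0 with rivals' quantities fixed: 95 - q_i - (1/2)·Σ_{j≠i} q_j = 0.
With identical firms every q_j equals q_i, so Σ_{j≠i} q_j = 2q_i and 95 = 2q_i, giving q_i = 95/2.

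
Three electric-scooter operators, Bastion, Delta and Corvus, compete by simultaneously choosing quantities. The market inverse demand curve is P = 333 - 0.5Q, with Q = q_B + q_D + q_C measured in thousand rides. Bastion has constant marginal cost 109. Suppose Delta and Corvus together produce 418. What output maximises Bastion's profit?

15

With rivals' combined output fixed at 418, Bastion's profit is π_B = (333 - (1/2)·418 - (1/2)q_B)q_B - (109q_B) = (124 - (1/2)q_B)q_B - (109q_B).
∂π_B/∂q_B = 15 - q_B = 0, so q_B = 15.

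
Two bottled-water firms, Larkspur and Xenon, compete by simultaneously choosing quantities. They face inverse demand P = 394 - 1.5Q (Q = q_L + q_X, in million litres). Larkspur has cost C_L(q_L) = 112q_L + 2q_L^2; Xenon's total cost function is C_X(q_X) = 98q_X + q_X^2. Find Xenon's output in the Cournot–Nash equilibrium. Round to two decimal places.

Larkspur's profit: π_L = (394 - 1.5Q)q_L - (112q_L + 2q_L²). Setting ∂π_L/∂q_L = 0: 282 - 7q_L - (3/2)(q_X) = 0.
Xenon's first-order condition: 296 - 5q_X - (3/2)(q_L) = 0.
Rearranging gives the reaction functions q_L = (282 - (3/2)q_X)/7 and q_X = (296 - (3/2)q_L)/5.
Substituting one into the other gives q_L = 29.4962 and q_X = 50.3511.

50.35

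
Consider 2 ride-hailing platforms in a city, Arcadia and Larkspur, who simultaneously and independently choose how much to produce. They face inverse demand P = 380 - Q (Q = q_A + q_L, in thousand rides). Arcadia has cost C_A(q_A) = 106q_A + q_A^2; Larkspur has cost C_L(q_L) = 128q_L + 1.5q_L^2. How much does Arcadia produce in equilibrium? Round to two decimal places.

58.84

Arcadia's profit: π_A = (380 - Q)q_A - (106q_A + q_A²). Setting ∂π_A/∂q_A = 0: 274 - 4q_A - (q_L) = 0.
Larkspur's first-order condition: 252 - 5q_L - (q_A) = 0.
Rearranging gives the reaction functions q_A = (274 - q_L)/4 and q_L = (252 - q_A)/5.
Solving the pair: q_A = 1118/19, q_L = 734/19.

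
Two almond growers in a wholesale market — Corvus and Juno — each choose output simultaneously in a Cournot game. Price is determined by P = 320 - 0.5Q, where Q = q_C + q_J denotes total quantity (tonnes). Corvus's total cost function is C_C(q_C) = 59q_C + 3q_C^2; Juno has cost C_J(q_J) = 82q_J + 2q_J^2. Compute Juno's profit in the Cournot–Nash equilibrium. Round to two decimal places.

4881.24

Corvus's profit: π_C = (320 - 0.5Q)q_C - (59q_C + 3q_C²). Setting ∂π_C/∂q_C = 0: 261 - 7q_C - (1/2)(q_J) = 0.
Juno's profit: π_J = (320 - 0.5Q)q_J - (82q_J + 2q_J²). Setting ∂π_J/∂q_J = 0: 238 - 5q_J - (1/2)(q_C) = 0.
Best responses: q_C = (261 - (1/2)q_J)/7, q_J = (238 - (1/2)q_C)/5.
Solving the pair: q_C = 34.1295, q_J = 44.1871.
Price P = 320 - (1/2)·78.3165 = 280.8417.
Juno's profit: 280.8417·44.1871 - 82·44.1871 - 2·44.1871² = 4881.2385.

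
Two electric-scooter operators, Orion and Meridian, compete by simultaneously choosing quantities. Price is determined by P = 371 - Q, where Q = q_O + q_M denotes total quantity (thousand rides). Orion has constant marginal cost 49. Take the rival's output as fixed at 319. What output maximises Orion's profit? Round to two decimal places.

1.50

With the rival's output fixed at 319, Orion's profit is π_O = (371 - 319 - q_O)q_O - (49q_O) = (52 - q_O)q_O - (49q_O).
∂π_O/∂q_O = 3 - 2q_O = 0, so q_O = 3/2.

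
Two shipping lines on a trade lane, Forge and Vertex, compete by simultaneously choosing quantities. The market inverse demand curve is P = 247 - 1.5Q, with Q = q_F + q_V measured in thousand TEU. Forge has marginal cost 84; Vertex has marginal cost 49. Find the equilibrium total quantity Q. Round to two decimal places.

80.22

Forge's profit: π_F = (247 - 1.5Q)q_F - (84q_F). Setting ∂π_F/∂q_F = 0: 163 - 3q_F - (3/2)(q_V) = 0.
Vertex's first-order condition: 198 - 3q_V - (3/2)(q_F) = 0.
Best responses: q_F = (163 - (3/2)q_V)/3, q_V = (198 - (3/2)q_F)/3.
Solving the pair: q_F = 256/9, q_V = 466/9.
Total output Q = 256/9 + 466/9 = 722/9.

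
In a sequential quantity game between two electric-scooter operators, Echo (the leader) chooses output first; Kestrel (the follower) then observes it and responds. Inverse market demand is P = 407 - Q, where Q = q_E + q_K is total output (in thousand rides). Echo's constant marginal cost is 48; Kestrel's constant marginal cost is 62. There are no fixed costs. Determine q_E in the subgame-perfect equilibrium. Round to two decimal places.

186.50

Solve by backward induction. Given q_E, the follower Kestrel maximises π_K = (407 - q_E - q_K)q_K - 62q_K.
Follower FOC: 345 - q_E - 2q_K = 0, so q_K(q_E) = (345 - q_E)/2.
The leader anticipates this reaction. Substituting into P = 407 - Q gives P = 469/2 - (1/2)q_E, so π_E = (469/2 - (1/2)q_E)q_E - 48q_E.
Maximising: ∂π_E/∂q_E = 373/2 - q_E = 0, giving q_E = 373/2.
Then q_K = (345 - 373/2)/2 = 317/4.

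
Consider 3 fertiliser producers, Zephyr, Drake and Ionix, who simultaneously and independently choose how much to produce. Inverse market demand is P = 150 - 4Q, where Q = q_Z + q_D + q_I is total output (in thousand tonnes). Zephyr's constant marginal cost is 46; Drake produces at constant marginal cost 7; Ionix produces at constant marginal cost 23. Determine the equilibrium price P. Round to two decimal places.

Zephyr's profit: π_Z = (150 - 4Q)q_Z - (46q_Z). Setting ∂π_Z/∂q_Z = 0: 104 - 8q_Z - 4(q_D + q_I) = 0.
Drake's first-order condition: 143 - 8q_D - 4(q_Z + q_I) = 0.
Ionix's first-order condition: 127 - 8q_I - 4(q_Z + q_D) = 0.
Adding the 3 first-order conditions: 374 − 16Q = 0, so Q = 187/8.
Back-substituting: q_Z = (104 − 187/2)/4 = 21/8, q_D = (143 − 187/2)/4 = 99/8, q_I = (127 − 187/2)/4 = 67/8.
Total output Q = 187/8, so price P = 150 - 4·(187/8) = 113/2.

56.50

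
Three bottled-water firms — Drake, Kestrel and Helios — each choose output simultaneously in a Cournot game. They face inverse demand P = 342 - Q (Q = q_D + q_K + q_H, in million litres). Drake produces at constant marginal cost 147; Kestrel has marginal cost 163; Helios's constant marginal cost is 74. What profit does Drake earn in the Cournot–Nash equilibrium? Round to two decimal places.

Drake's profit: π_D = (342 - Q)q_D - (147q_D). Setting ∂π_D/∂q_D = 0: 195 - 2q_D - (q_K + q_H) = 0.
Kestrel's profit: π_K = (342 - Q)q_K - (163q_K). Setting ∂π_K/∂q_K = 0: 179 - 2q_K - (q_D + q_H) = 0.
Helios's first-order condition: 268 - 2q_H - (q_D + q_K) = 0.
Adding the 3 conditions: 642 − 2Q − 2Q = 0, i.e. Q = 321/2.
Back-substituting: q_D = (195 − 321/2) = 69/2, q_K = (179 − 321/2) = 37/2, q_H = (268 − 321/2) = 215/2.
Price P = 342 - 321/2 = 363/2.
Drake's profit: (363/2 - 147)·(69/2) = 1190.2500.

1190.25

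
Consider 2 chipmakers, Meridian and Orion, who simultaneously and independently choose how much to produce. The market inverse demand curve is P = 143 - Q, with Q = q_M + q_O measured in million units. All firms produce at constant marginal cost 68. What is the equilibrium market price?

93

A representative firm's profit is π_i = q_i(143 - Q) - 68q_i.
Setting ∂π_i/∂q_i = 0 with rivals' quantities fixed: 75 - 2q_i - q_j = 0.
With identical firms every q_j equals q_i, so q_j = q_i and 75 = 3q_i, giving q_i = 25.
Total output Q = 50, so price P = 143 - 50 = 93.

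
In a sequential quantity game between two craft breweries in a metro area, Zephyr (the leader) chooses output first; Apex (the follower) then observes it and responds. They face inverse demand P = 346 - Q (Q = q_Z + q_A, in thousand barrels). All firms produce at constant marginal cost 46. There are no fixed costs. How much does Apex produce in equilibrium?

Solve by backward induction. Given q_Z, the follower Apex maximises π_A = (346 - q_Z - q_A)q_A - 46q_A.
Follower FOC: 300 - q_Z - 2q_A = 0, so q_A(q_Z) = (300 - q_Z)/2.
Zephyr substitutes q_A(q_Z) into its own profit: π_Z = q_Z(346 - q_Z - (300 - q_Z)/2) - 46q_Z = (196 - (1/2)q_Z)q_Z - 46q_Z.
The leader's first-order condition 150 - q_Z = 0 yields q_Z = 150.
Then q_A = (300 - 150)/2 = 75.

75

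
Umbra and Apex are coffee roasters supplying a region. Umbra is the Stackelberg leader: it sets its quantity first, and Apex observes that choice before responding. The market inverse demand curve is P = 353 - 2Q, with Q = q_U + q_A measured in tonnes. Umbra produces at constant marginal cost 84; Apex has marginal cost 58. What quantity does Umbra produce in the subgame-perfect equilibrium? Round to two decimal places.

The follower Apex best-responds to any q_U: π_A = (353 - 2Q)q_A - 58q_A.
∂π_A/∂q_A = 295 - 2q_U - 4q_A = 0 gives the reaction function q_A = (295 - 2q_U)/4.
The leader anticipates this reaction. Substituting into P = 353 - 2Q gives P = 411/2 - q_U, so π_U = (411/2 - q_U)q_U - 84q_U.
Maximising: ∂π_U/∂q_U = 243/2 - 2q_U = 0, giving q_U = 243/4.
Then q_A = (295 - 2·(243/4))/4 = 347/8.

60.75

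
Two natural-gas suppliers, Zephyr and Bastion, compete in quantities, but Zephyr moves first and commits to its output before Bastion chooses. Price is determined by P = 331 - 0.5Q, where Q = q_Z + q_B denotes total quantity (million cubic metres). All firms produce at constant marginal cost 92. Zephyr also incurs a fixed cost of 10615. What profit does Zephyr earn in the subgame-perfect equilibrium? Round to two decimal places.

3665.25

Solve by backward induction. Given q_Z, the follower Bastion maximises π_B = (331 - (1/2)q_Z - (1/2)q_B)q_B - 92q_B.
∂π_B/∂q_B = 239 - (1/2)q_Z - q_B = 0 gives the reaction function q_B = (239 - (1/2)q_Z).
The leader anticipates this reaction. Substituting into P = 331 - 0.5Q gives P = 423/2 - (1/4)q_Z, so π_Z = (423/2 - (1/4)q_Z)q_Z - 92q_Z.
Leader FOC: 239/2 - (1/2)q_Z = 0, so q_Z = 239.
Then q_B = (239 - (1/2)·239) = 239/2.
Price P = 331 - (1/2)·(717/2) = 607/4.
Zephyr's profit: (607/4 - 92)·239 - 10615 = 3665.2500.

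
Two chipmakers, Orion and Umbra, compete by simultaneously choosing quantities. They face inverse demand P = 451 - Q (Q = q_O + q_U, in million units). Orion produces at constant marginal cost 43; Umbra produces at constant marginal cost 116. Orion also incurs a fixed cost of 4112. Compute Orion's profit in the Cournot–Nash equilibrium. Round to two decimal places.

Orion's profit: π_O = (451 - Q)q_O - (43q_O). Setting ∂π_O/∂q_O = 0: 408 - 2q_O - (q_U) = 0.
Umbra's profit: π_U = (451 - Q)q_U - (116q_U). Setting ∂π_U/∂q_U = 0: 335 - 2q_U - (q_O) = 0.
Best responses: q_O = (408 - q_U)/2, q_U = (335 - q_O)/2.
Substituting one into the other gives q_O = 481/3 and q_U = 262/3.
Price P = 451 - 743/3 = 610/3.
Orion's profit: (610/3 - 43)·(481/3) - 4112 = 21594.7778.

21594.78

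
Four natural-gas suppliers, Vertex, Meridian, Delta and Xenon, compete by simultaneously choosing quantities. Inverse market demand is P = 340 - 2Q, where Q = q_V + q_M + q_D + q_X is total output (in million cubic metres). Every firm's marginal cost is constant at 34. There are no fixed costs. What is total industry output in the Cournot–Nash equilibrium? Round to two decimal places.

122.40

Each firm earns π_i = (340 - 2Q)q_i - 34q_i.
Setting ∂π_i/∂q_i = 0 with rivals' quantities fixed: 306 - 4q_i - 2·Σ_{j≠i} q_j = 0.
With identical firms every q_j equals q_i, so Σ_{j≠i} q_j = 3q_i and 306 = 10q_i, giving q_i = 153/5.
Total output Q = 153/5 + 153/5 + 153/5 + 153/5 = 612/5.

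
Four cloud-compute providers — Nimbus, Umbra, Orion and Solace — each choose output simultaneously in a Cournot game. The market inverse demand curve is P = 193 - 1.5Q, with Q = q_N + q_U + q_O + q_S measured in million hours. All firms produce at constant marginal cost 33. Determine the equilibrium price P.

A representative firm's profit is π_i = q_i(193 - 1.5Q) - 33q_i.
First-order condition (treating rivals' output as given): 160 - 3q_i - (3/2)·Σ_{j≠i} q_j = 0.
By symmetry each firm produces the same amount; substituting Σ_{j≠i} q_j = 3q_i yields q_i = 160/(15/2) = 64/3.
Total output Q = 256/3, so price P = 193 - (3/2)·(256/3) = 65.

65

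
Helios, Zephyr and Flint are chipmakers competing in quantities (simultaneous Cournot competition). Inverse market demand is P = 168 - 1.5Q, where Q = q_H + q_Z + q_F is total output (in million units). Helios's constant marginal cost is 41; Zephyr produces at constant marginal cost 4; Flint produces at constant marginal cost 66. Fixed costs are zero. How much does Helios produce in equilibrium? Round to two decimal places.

Helios's profit: π_H = (168 - 1.5Q)q_H - (41q_H). Setting ∂π_H/∂q_H = 0: 127 - 3q_H - (3/2)(q_Z + q_F) = 0.
Zephyr's first-order condition: 164 - 3q_Z - (3/2)(q_H + q_F) = 0.
Flint's first-order condition: 102 - 3q_F - (3/2)(q_H + q_Z) = 0.
Adding the 3 first-order conditions: 393 − 6Q = 0, so Q = 131/2.
Back-substituting: q_H = (127 − 393/4)/(3/2) = 115/6, q_Z = (164 − 393/4)/(3/2) = 263/6, q_F = (102 − 393/4)/(3/2) = 5/2.

19.17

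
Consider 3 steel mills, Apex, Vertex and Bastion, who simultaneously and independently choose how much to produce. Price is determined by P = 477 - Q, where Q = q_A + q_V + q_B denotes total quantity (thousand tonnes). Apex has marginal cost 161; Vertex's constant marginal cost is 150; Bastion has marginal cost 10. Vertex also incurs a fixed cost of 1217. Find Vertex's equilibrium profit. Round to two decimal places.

Apex's profit: π_A = (477 - Q)q_A - (161q_A). Setting ∂π_A/∂q_A = 0: 316 - 2q_A - (q_V + q_B) = 0.
Vertex's profit: π_V = (477 - Q)q_V - (150q_V). Setting ∂π_V/∂q_V = 0: 327 - 2q_V - (q_A + q_B) = 0.
Bastion's first-order condition: 467 - 2q_B - (q_A + q_V) = 0.
Adding the 3 first-order conditions: 1110 − 4Q = 0, so Q = 555/2.
Back-substituting: q_A = (316 − 555/2) = 77/2, q_V = (327 − 555/2) = 99/2, q_B = (467 − 555/2) = 379/2.
Price P = 477 - 555/2 = 399/2.
Vertex's profit: (399/2 - 150)·(99/2) - 1217 = 1233.2500.

1233.25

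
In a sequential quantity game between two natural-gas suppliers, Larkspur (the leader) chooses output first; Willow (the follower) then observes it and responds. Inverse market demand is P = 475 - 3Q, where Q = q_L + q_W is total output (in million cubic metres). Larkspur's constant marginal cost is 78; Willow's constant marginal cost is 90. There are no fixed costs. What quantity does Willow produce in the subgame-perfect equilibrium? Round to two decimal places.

The follower Willow best-responds to any q_L: π_W = (475 - 3Q)q_W - 90q_W.
Setting the follower's marginal profit to zero, 385 - 3q_L - 6q_W = 0, i.e. q_W = (385 - 3q_L)/6.
Larkspur substitutes q_W(q_L) into its own profit: π_L = q_L(475 - 3q_L - (385 - 3q_L)/2) - 78q_L = (565/2 - (3/2)q_L)q_L - 78q_L.
The leader's first-order condition 409/2 - 3q_L = 0 yields q_L = 409/6.
Then q_W = (385 - 3·(409/6))/6 = 361/12.

30.08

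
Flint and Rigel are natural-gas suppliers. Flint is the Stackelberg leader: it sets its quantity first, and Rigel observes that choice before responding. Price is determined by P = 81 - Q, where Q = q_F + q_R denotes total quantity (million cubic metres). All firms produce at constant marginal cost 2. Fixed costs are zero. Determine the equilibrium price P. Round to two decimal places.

Solve by backward induction. Given q_F, the follower Rigel maximises π_R = (81 - q_F - q_R)q_R - 2q_R.
Follower FOC: 79 - q_F - 2q_R = 0, so q_R(q_F) = (79 - q_F)/2.
The leader anticipates this reaction. Substituting into P = 81 - Q gives P = 83/2 - (1/2)q_F, so π_F = (83/2 - (1/2)q_F)q_F - 2q_F.
Maximising: ∂π_F/∂q_F = 79/2 - q_F = 0, giving q_F = 79/2.
Then q_R = (79 - 79/2)/2 = 79/4.
Total output Q = 237/4, so price P = 81 - 237/4 = 87/4.

21.75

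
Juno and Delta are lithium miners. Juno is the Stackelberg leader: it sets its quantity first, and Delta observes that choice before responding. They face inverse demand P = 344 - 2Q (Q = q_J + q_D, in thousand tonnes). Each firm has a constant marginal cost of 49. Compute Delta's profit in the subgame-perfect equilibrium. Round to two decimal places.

2719.53

Solve by backward induction. Given q_J, the follower Delta maximises π_D = (344 - 2q_J - 2q_D)q_D - 49q_D.
Follower FOC: 295 - 2q_J - 4q_D = 0, so q_D(q_J) = (295 - 2q_J)/4.
Juno substitutes q_D(q_J) into its own profit: π_J = q_J(344 - 2q_J - (295 - 2q_J)/2) - 49q_J = (393/2 - q_J)q_J - 49q_J.
Leader FOC: 295/2 - 2q_J = 0, so q_J = 295/4.
Then q_D = (295 - 2·(295/4))/4 = 295/8.
Price P = 344 - 2·(885/8) = 491/4.
Delta's profit: (491/4 - 49)·(295/8) = 2719.5313.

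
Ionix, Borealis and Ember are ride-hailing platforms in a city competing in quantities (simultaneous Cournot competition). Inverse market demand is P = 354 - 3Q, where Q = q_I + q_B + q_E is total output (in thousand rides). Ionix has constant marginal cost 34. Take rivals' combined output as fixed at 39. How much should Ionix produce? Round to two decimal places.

33.83

With rivals' combined output fixed at 39, Ionix's profit is π_I = (354 - 3·39 - 3q_I)q_I - (34q_I) = (237 - 3q_I)q_I - (34q_I).
∂π_I/∂q_I = 203 - 6q_I = 0, so q_I = 203/6.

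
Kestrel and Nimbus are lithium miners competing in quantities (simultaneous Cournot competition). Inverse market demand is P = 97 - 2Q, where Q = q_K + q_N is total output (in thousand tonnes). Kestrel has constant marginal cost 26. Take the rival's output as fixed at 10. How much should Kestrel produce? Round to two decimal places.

With the rival's output fixed at 10, Kestrel's profit is π_K = (97 - 2·10 - 2q_K)q_K - (26q_K) = (77 - 2q_K)q_K - (26q_K).
∂π_K/∂q_K = 51 - 4q_K = 0, so q_K = 51/4.

12.75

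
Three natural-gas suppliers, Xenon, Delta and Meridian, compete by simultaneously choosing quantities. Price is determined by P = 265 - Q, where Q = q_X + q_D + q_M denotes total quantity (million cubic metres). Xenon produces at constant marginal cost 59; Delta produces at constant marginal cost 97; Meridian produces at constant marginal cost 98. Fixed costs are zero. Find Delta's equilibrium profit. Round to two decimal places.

1072.56

Xenon's profit: π_X = (265 - Q)q_X - (59q_X). Setting ∂π_X/∂q_X = 0: 206 - 2q_X - (q_D + q_M) = 0.
Delta's first-order condition: 168 - 2q_D - (q_X + q_M) = 0.
Meridian's first-order condition: 167 - 2q_M - (q_X + q_D) = 0.
Summing all 3 equations gives 541 − 4Q = 0, hence Q = 541/4.
Back-substituting: q_X = (206 − 541/4) = 283/4, q_D = (168 − 541/4) = 131/4, q_M = (167 − 541/4) = 127/4.
Price P = 265 - 541/4 = 519/4.
Delta's profit: (519/4 - 97)·(131/4) = 1072.5625.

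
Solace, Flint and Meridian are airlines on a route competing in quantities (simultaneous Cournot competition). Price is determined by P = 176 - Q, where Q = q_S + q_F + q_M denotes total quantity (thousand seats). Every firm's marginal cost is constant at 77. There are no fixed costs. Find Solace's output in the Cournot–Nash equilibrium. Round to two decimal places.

24.75

Each firm earns π_i = (176 - Q)q_i - 77q_i.
Setting ∂π_i/∂q_i = 0 with rivals' quantities fixed: 99 - 2q_i - Σ_{j≠i} q_j = 0.
By symmetry each firm produces the same amount; substituting Σ_{j≠i} q_j = 2q_i yields q_i = 99/4.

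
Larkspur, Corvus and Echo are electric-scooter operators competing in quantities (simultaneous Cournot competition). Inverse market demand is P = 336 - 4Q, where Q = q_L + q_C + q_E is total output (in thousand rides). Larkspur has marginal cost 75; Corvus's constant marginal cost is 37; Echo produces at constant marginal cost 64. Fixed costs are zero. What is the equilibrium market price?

128

Larkspur's profit: π_L = (336 - 4Q)q_L - (75q_L). Setting ∂π_L/∂q_L = 0: 261 - 8q_L - 4(q_C + q_E) = 0.
Corvus's profit: π_C = (336 - 4Q)q_C - (37q_C). Setting ∂π_C/∂q_C = 0: 299 - 8q_C - 4(q_L + q_E) = 0.
Echo's profit: π_E = (336 - 4Q)q_E - (64q_E). Setting ∂π_E/∂q_E = 0: 272 - 8q_E - 4(q_L + q_C) = 0.
Summing all 3 equations gives 832 − 16Q = 0, hence Q = 52.
Back-substituting: q_L = (261 − 208)/4 = 53/4, q_C = (299 − 208)/4 = 91/4, q_E = (272 − 208)/4 = 16.
Total output Q = 52, so price P = 336 - 4·52 = 128.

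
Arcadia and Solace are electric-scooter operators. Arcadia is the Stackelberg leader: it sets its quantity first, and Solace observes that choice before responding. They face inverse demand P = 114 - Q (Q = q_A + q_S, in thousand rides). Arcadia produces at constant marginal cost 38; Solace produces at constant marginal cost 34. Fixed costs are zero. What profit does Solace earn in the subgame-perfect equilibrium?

The follower Solace best-responds to any q_A: π_S = (114 - Q)q_S - 34q_S.
∂π_S/∂q_S = 80 - q_A - 2q_S = 0 gives the reaction function q_S = (80 - q_A)/2.
Arcadia substitutes q_S(q_A) into its own profit: π_A = q_A(114 - q_A - (80 - q_A)/2) - 38q_A = (74 - (1/2)q_A)q_A - 38q_A.
Maximising: ∂π_A/∂q_A = 36 - q_A = 0, giving q_A = 36.
Then q_S = (80 - 36)/2 = 22.
Price P = 114 - 58 = 56.
Solace's profit: (56 - 34)·22 = 484.

484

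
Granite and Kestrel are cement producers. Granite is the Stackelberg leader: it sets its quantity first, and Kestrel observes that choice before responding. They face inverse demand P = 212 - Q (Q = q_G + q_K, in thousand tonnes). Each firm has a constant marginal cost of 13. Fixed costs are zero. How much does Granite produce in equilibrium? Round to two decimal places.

99.50

Solve by backward induction. Given q_G, the follower Kestrel maximises π_K = (212 - q_G - q_K)q_K - 13q_K.
Setting the follower's marginal profit to zero, 199 - q_G - 2q_K = 0, i.e. q_K = (199 - q_G)/2.
The leader anticipates this reaction. Substituting into P = 212 - Q gives P = 225/2 - (1/2)q_G, so π_G = (225/2 - (1/2)q_G)q_G - 13q_G.
The leader's first-order condition 199/2 - q_G = 0 yields q_G = 199/2.
Then q_K = (199 - 199/2)/2 = 199/4.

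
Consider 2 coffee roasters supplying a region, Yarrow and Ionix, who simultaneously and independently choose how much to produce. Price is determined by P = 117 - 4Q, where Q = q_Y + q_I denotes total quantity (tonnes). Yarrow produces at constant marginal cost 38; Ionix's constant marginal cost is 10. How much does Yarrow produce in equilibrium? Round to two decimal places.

Yarrow's profit: π_Y = (117 - 4Q)q_Y - (38q_Y). Setting ∂π_Y/∂q_Y = 0: 79 - 8q_Y - 4(q_I) = 0.
Ionix's first-order condition: 107 - 8q_I - 4(q_Y) = 0.
Best responses: q_Y = (79 - 4q_I)/8, q_I = (107 - 4q_Y)/8.
Solving the pair: q_Y = 17/4, q_I = 45/4.

4.25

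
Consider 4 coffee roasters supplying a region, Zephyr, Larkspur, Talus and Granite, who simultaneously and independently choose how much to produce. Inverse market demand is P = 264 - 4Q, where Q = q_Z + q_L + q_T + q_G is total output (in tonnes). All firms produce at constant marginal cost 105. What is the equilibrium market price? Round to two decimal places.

Each firm earns π_i = (264 - 4Q)q_i - 105q_i.
First-order condition (treating rivals' output as given): 159 - 8q_i - 4·Σ_{j≠i} q_j = 0.
By symmetry each firm produces the same amount; substituting Σ_{j≠i} q_j = 3q_i yields q_i = 159/20.
Total output Q = 159/5, so price P = 264 - 4·(159/5) = 684/5.

136.80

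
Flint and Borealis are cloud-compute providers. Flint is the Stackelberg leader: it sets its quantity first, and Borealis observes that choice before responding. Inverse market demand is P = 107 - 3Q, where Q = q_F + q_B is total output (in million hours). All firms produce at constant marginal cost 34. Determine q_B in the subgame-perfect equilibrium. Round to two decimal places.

6.08

The follower Borealis best-responds to any q_F: π_B = (107 - 3Q)q_B - 34q_B.
Follower FOC: 73 - 3q_F - 6q_B = 0, so q_B(q_F) = (73 - 3q_F)/6.
Flint substitutes q_B(q_F) into its own profit: π_F = q_F(107 - 3q_F - (73 - 3q_F)/2) - 34q_F = (141/2 - (3/2)q_F)q_F - 34q_F.
Maximising: ∂π_F/∂q_F = 73/2 - 3q_F = 0, giving q_F = 73/6.
Then q_B = (73 - 3·(73/6))/6 = 73/12.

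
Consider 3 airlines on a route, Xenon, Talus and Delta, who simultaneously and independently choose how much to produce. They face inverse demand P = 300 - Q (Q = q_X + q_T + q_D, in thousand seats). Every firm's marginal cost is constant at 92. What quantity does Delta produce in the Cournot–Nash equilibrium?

A representative firm's profit is π_i = q_i(300 - Q) - 92q_i.
First-order condition (treating rivals' output as given): 208 - 2q_i - Σ_{j≠i} q_j = 0.
By symmetry each firm produces the same amount; substituting Σ_{j≠i} q_j = 2q_i yields q_i = 208/4 = 52.

52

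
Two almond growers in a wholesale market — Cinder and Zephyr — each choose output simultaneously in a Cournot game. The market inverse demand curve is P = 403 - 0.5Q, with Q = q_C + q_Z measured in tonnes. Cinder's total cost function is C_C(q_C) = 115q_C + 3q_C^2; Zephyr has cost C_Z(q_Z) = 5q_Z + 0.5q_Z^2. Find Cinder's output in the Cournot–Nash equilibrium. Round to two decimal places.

Cinder's profit: π_C = (403 - 0.5Q)q_C - (115q_C + 3q_C²). Setting ∂π_C/∂q_C = 0: 288 - 7q_C - (1/2)(q_Z) = 0.
Zephyr's first-order condition: 398 - 2q_Z - (1/2)(q_C) = 0.
Best responses: q_C = (288 - (1/2)q_Z)/7, q_Z = (398 - (1/2)q_C)/2.
Substituting one into the other gives q_C = 1508/55 and q_Z = 192.1455.

27.42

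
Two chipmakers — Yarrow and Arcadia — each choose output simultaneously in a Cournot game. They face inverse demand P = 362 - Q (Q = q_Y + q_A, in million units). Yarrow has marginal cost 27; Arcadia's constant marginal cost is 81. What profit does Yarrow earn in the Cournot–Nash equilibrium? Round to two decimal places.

16813.44

Yarrow's profit: π_Y = (362 - Q)q_Y - (27q_Y). Setting ∂π_Y/∂q_Y = 0: 335 - 2q_Y - (q_A) = 0.
Arcadia's profit: π_A = (362 - Q)q_A - (81q_A). Setting ∂π_A/∂q_A = 0: 281 - 2q_A - (q_Y) = 0.
Rearranging gives the reaction functions q_Y = (335 - q_A)/2 and q_A = (281 - q_Y)/2.
Substituting one into the other gives q_Y = 389/3 and q_A = 227/3.
Price P = 362 - 616/3 = 470/3.
Yarrow's profit: (470/3 - 27)·(389/3) = 16813.4444.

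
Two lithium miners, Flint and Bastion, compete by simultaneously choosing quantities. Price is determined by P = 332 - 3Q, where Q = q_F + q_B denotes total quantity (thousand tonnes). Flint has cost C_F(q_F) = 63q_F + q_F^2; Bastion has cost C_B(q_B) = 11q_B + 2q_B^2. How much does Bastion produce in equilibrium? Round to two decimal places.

24.80

Flint's profit: π_F = (332 - 3Q)q_F - (63q_F + q_F²). Setting ∂π_F/∂q_F = 0: 269 - 8q_F - 3(q_B) = 0.
Bastion's first-order condition: 321 - 10q_B - 3(q_F) = 0.
So q_F = (269 - 3q_B)/8 and q_B = (321 - 3q_F)/10.
Solving the pair: q_F = 1727/71, q_B = 1761/71.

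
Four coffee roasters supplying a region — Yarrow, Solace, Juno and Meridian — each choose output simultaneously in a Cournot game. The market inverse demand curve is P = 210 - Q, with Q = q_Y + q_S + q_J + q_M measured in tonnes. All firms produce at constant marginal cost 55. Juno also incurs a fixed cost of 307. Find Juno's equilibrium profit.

654

Each firm earns π_i = (210 - Q)q_i - 55q_i.
First-order condition (treating rivals' output as given): 155 - 2q_i - Σ_{j≠i} q_j = 0.
With identical firms every q_j equals q_i, so Σ_{j≠i} q_j = 3q_i and 155 = 5q_i, giving q_i = 31.
Price P = 210 - 124 = 86.
Juno's profit: (86 - 55)·31 - 307 = 654.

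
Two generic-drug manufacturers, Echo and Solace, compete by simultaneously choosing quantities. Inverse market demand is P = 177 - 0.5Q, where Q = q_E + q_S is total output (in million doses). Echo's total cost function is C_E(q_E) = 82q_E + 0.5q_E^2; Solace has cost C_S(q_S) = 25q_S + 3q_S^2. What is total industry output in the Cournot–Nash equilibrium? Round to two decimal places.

61.49

Echo's profit: π_E = (177 - 0.5Q)q_E - (82q_E + (1/2)q_E²). Setting ∂π_E/∂q_E = 0: 95 - 2q_E - (1/2)(q_S) = 0.
Solace's profit: π_S = (177 - 0.5Q)q_S - (25q_S + 3q_S²). Setting ∂π_S/∂q_S = 0: 152 - 7q_S - (1/2)(q_E) = 0.
Best responses: q_E = (95 - (1/2)q_S)/2, q_S = (152 - (1/2)q_E)/7.
Solving the pair: q_E = 42.8364, q_S = 1026/55.
Total output Q = 42.8364 + 1026/55 = 61.4909.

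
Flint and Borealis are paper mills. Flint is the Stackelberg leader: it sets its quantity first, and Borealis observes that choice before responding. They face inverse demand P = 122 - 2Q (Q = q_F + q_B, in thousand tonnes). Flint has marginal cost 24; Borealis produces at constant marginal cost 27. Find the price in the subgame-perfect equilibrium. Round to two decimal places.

Solve by backward induction. Given q_F, the follower Borealis maximises π_B = (122 - 2q_F - 2q_B)q_B - 27q_B.
Follower FOC: 95 - 2q_F - 4q_B = 0, so q_B(q_F) = (95 - 2q_F)/4.
The leader anticipates this reaction. Substituting into P = 122 - 2Q gives P = 149/2 - q_F, so π_F = (149/2 - q_F)q_F - 24q_F.
The leader's first-order condition 101/2 - 2q_F = 0 yields q_F = 101/4.
Then q_B = (95 - 2·(101/4))/4 = 89/8.
Total output Q = 291/8, so price P = 122 - 2·(291/8) = 197/4.

49.25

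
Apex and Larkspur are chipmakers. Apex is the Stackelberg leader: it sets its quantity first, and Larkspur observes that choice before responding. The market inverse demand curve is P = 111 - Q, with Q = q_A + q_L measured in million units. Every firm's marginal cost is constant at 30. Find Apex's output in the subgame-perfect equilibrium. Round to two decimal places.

40.50

Solve by backward induction. Given q_A, the follower Larkspur maximises π_L = (111 - q_A - q_L)q_L - 30q_L.
Setting the follower's marginal profit to zero, 81 - q_A - 2q_L = 0, i.e. q_L = (81 - q_A)/2.
Apex substitutes q_L(q_A) into its own profit: π_A = q_A(111 - q_A - (81 - q_A)/2) - 30q_A = (141/2 - (1/2)q_A)q_A - 30q_A.
Leader FOC: 81/2 - q_A = 0, so q_A = 81/2.
Then q_L = (81 - 81/2)/2 = 81/4.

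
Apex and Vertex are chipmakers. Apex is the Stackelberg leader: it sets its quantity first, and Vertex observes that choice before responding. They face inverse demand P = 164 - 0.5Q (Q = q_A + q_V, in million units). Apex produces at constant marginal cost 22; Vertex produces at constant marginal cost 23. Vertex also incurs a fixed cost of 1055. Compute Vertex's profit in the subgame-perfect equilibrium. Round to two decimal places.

The follower Vertex best-responds to any q_A: π_V = (164 - 0.5Q)q_V - 23q_V.
Follower FOC: 141 - (1/2)q_A - q_V = 0, so q_V(q_A) = (141 - (1/2)q_A).
The leader anticipates this reaction. Substituting into P = 164 - 0.5Q gives P = 187/2 - (1/4)q_A, so π_A = (187/2 - (1/4)q_A)q_A - 22q_A.
The leader's first-order condition 143/2 - (1/2)q_A = 0 yields q_A = 143.
Then q_V = (141 - (1/2)·143) = 139/2.
Price P = 164 - (1/2)·(425/2) = 231/4.
Vertex's profit: (231/4 - 23)·(139/2) - 1055 = 1360.1250.

1360.13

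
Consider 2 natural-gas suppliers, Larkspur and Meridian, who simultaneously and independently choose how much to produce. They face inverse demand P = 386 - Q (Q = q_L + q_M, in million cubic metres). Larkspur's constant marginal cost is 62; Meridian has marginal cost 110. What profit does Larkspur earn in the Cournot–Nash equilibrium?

15376

Larkspur's profit: π_L = (386 - Q)q_L - (62q_L). Setting ∂π_L/∂q_L = 0: 324 - 2q_L - (q_M) = 0.
Meridian's first-order condition: 276 - 2q_M - (q_L) = 0.
Rearranging gives the reaction functions q_L = (324 - q_M)/2 and q_M = (276 - q_L)/2.
Solving the pair: q_L = 124, q_M = 76.
Price P = 386 - 200 = 186.
Larkspur's profit: (186 - 62)·124 = 15376.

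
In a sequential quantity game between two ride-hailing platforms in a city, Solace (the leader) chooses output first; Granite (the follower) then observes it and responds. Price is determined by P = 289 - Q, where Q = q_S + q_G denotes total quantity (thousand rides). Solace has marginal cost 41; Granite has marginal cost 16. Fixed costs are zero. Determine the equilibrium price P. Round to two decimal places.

The follower Granite best-responds to any q_S: π_G = (289 - Q)q_G - 16q_G.
Follower FOC: 273 - q_S - 2q_G = 0, so q_G(q_S) = (273 - q_S)/2.
The leader anticipates this reaction. Substituting into P = 289 - Q gives P = 305/2 - (1/2)q_S, so π_S = (305/2 - (1/2)q_S)q_S - 41q_S.
The leader's first-order condition 223/2 - q_S = 0 yields q_S = 223/2.
Then q_G = (273 - 223/2)/2 = 323/4.
Total output Q = 769/4, so price P = 289 - 769/4 = 387/4.

96.75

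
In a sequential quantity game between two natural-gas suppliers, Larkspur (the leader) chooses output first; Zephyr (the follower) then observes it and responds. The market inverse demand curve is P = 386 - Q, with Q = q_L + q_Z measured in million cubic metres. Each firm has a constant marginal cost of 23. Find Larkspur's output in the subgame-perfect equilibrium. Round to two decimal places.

The follower Zephyr best-responds to any q_L: π_Z = (386 - Q)q_Z - 23q_Z.
Setting the follower's marginal profit to zero, 363 - q_L - 2q_Z = 0, i.e. q_Z = (363 - q_L)/2.
The leader anticipates this reaction. Substituting into P = 386 - Q gives P = 409/2 - (1/2)q_L, so π_L = (409/2 - (1/2)q_L)q_L - 23q_L.
Maximising: ∂π_L/∂q_L = 363/2 - q_L = 0, giving q_L = 363/2.
Then q_Z = (363 - 363/2)/2 = 363/4.

181.50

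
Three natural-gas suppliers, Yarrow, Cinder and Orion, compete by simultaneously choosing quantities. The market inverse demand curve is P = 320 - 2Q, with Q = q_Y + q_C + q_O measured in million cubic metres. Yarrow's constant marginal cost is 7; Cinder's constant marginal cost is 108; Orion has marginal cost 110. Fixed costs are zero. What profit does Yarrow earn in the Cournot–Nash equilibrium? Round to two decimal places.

Yarrow's profit: π_Y = (320 - 2Q)q_Y - (7q_Y). Setting ∂π_Y/∂q_Y = 0: 313 - 4q_Y - 2(q_C + q_O) = 0.
Cinder's profit: π_C = (320 - 2Q)q_C - (108q_C). Setting ∂π_C/∂q_C = 0: 212 - 4q_C - 2(q_Y + q_O) = 0.
Orion's first-order condition: 210 - 4q_O - 2(q_Y + q_C) = 0.
Adding the 3 first-order conditions: 735 − 8Q = 0, so Q = 735/8.
Back-substituting: q_Y = (313 − 735/4)/2 = 517/8, q_C = (212 − 735/4)/2 = 113/8, q_O = (210 − 735/4)/2 = 105/8.
Price P = 320 - 2·(735/8) = 545/4.
Yarrow's profit: (545/4 - 7)·(517/8) = 8352.7813.

8352.78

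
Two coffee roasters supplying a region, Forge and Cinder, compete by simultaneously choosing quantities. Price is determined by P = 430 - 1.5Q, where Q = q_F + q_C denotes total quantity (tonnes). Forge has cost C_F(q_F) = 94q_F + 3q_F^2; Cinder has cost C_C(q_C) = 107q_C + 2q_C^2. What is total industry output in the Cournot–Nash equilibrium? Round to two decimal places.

70.30

Forge's profit: π_F = (430 - 1.5Q)q_F - (94q_F + 3q_F²). Setting ∂π_F/∂q_F = 0: 336 - 9q_F - (3/2)(q_C) = 0.
Cinder's first-order condition: 323 - 7q_C - (3/2)(q_F) = 0.
Rearranging gives the reaction functions q_F = (336 - (3/2)q_C)/9 and q_C = (323 - (3/2)q_F)/7.
Solving the pair: q_F = 830/27, q_C = 356/9.
Total output Q = 830/27 + 356/9 = 1898/27.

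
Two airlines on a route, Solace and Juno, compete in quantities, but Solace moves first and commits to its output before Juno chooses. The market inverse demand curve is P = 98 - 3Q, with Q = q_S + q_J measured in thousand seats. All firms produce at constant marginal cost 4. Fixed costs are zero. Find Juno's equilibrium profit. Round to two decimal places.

The follower Juno best-responds to any q_S: π_J = (98 - 3Q)q_J - 4q_J.
∂π_J/∂q_J = 94 - 3q_S - 6q_J = 0 gives the reaction function q_J = (94 - 3q_S)/6.
The leader anticipates this reaction. Substituting into P = 98 - 3Q gives P = 51 - (3/2)q_S, so π_S = (51 - (3/2)q_S)q_S - 4q_S.
Maximising: ∂π_S/∂q_S = 47 - 3q_S = 0, giving q_S = 47/3.
Then q_J = (94 - 3·(47/3))/6 = 47/6.
Price P = 98 - 3·(47/2) = 55/2.
Juno's profit: (55/2 - 4)·(47/6) = 184.0833.

184.08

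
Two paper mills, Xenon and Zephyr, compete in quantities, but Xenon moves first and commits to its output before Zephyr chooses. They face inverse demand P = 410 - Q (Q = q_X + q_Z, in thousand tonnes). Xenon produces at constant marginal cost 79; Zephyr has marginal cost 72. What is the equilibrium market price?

Solve by backward induction. Given q_X, the follower Zephyr maximises π_Z = (410 - q_X - q_Z)q_Z - 72q_Z.
Follower FOC: 338 - q_X - 2q_Z = 0, so q_Z(q_X) = (338 - q_X)/2.
The leader anticipates this reaction. Substituting into P = 410 - Q gives P = 241 - (1/2)q_X, so π_X = (241 - (1/2)q_X)q_X - 79q_X.
Maximising: ∂π_X/∂q_X = 162 - q_X = 0, giving q_X = 162.
Then q_Z = (338 - 162)/2 = 88.
Total output Q = 250, so price P = 410 - 250 = 160.

160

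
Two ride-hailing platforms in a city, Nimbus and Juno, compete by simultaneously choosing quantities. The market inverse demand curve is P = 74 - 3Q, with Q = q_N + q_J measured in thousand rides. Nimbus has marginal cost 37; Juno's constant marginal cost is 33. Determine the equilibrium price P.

Nimbus's profit: π_N = (74 - 3Q)q_N - (37q_N). Setting ∂π_N/∂q_N = 0: 37 - 6q_N - 3(q_J) = 0.
Juno's profit: π_J = (74 - 3Q)q_J - (33q_J). Setting ∂π_J/∂q_J = 0: 41 - 6q_J - 3(q_N) = 0.
Best responses: q_N = (37 - 3q_J)/6, q_J = (41 - 3q_N)/6.
Solving the pair: q_N = 11/3, q_J = 5.
Total output Q = 26/3, so price P = 74 - 3·(26/3) = 48.

48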